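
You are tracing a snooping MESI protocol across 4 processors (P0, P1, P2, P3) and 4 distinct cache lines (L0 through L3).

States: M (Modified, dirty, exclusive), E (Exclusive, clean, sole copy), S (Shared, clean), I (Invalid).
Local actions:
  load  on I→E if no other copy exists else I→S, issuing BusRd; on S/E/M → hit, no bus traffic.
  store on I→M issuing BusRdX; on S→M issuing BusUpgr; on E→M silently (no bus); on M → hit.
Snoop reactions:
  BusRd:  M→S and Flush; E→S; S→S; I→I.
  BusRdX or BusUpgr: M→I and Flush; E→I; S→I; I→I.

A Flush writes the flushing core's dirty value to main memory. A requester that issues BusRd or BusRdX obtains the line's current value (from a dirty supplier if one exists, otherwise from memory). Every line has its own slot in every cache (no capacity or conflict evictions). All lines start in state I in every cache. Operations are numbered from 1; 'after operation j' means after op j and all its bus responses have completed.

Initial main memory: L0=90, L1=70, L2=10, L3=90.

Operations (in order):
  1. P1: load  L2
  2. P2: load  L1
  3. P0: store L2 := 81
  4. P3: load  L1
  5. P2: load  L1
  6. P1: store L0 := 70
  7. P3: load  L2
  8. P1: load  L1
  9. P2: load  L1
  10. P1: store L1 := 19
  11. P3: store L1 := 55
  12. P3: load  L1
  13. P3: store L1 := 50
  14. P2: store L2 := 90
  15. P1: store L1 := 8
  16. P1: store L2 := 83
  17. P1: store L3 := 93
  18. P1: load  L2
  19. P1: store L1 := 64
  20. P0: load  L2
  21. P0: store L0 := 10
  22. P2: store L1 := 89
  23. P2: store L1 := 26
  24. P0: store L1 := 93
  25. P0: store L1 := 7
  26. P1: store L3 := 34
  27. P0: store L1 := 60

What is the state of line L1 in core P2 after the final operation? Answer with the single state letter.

state = I

1. P1: load  L2  bus=[BusRd]  L2: P0=I P1=E P2=I P3=I  mem[L2]=10
2. P2: load  L1  bus=[BusRd]  L1: P0=I P1=I P2=E P3=I  mem[L1]=70
3. P0: store L2 := 81  bus=[BusRdX]  L2: P0=M P1=I P2=I P3=I  mem[L2]=10
4. P3: load  L1  bus=[BusRd]  L1: P0=I P1=I P2=S P3=S  mem[L1]=70
5. P2: load  L1  bus=[-]  L1: P0=I P1=I P2=S P3=S  mem[L1]=70
6. P1: store L0 := 70  bus=[BusRdX]  L0: P0=I P1=M P2=I P3=I  mem[L0]=90
7. P3: load  L2  bus=[BusRd,Flush]  L2: P0=S P1=I P2=I P3=S  mem[L2]=81
8. P1: load  L1  bus=[BusRd]  L1: P0=I P1=S P2=S P3=S  mem[L1]=70
9. P2: load  L1  bus=[-]  L1: P0=I P1=S P2=S P3=S  mem[L1]=70
10. P1: store L1 := 19  bus=[BusUpgr]  L1: P0=I P1=M P2=I P3=I  mem[L1]=70
11. P3: store L1 := 55  bus=[BusRdX,Flush]  L1: P0=I P1=I P2=I P3=M  mem[L1]=19
12. P3: load  L1  bus=[-]  L1: P0=I P1=I P2=I P3=M  mem[L1]=19
13. P3: store L1 := 50  bus=[-]  L1: P0=I P1=I P2=I P3=M  mem[L1]=19
14. P2: store L2 := 90  bus=[BusRdX]  L2: P0=I P1=I P2=M P3=I  mem[L2]=81
15. P1: store L1 := 8  bus=[BusRdX,Flush]  L1: P0=I P1=M P2=I P3=I  mem[L1]=50
16. P1: store L2 := 83  bus=[BusRdX,Flush]  L2: P0=I P1=M P2=I P3=I  mem[L2]=90
17. P1: store L3 := 93  bus=[BusRdX]  L3: P0=I P1=M P2=I P3=I  mem[L3]=90
18. P1: load  L2  bus=[-]  L2: P0=I P1=M P2=I P3=I  mem[L2]=90
19. P1: store L1 := 64  bus=[-]  L1: P0=I P1=M P2=I P3=I  mem[L1]=50
20. P0: load  L2  bus=[BusRd,Flush]  L2: P0=S P1=S P2=I P3=I  mem[L2]=83
21. P0: store L0 := 10  bus=[BusRdX,Flush]  L0: P0=M P1=I P2=I P3=I  mem[L0]=70
22. P2: store L1 := 89  bus=[BusRdX,Flush]  L1: P0=I P1=I P2=M P3=I  mem[L1]=64
23. P2: store L1 := 26  bus=[-]  L1: P0=I P1=I P2=M P3=I  mem[L1]=64
24. P0: store L1 := 93  bus=[BusRdX,Flush]  L1: P0=M P1=I P2=I P3=I  mem[L1]=26
25. P0: store L1 := 7  bus=[-]  L1: P0=M P1=I P2=I P3=I  mem[L1]=26
26. P1: store L3 := 34  bus=[-]  L3: P0=I P1=M P2=I P3=I  mem[L3]=90
27. P0: store L1 := 60  bus=[-]  L1: P0=M P1=I P2=I P3=I  mem[L1]=26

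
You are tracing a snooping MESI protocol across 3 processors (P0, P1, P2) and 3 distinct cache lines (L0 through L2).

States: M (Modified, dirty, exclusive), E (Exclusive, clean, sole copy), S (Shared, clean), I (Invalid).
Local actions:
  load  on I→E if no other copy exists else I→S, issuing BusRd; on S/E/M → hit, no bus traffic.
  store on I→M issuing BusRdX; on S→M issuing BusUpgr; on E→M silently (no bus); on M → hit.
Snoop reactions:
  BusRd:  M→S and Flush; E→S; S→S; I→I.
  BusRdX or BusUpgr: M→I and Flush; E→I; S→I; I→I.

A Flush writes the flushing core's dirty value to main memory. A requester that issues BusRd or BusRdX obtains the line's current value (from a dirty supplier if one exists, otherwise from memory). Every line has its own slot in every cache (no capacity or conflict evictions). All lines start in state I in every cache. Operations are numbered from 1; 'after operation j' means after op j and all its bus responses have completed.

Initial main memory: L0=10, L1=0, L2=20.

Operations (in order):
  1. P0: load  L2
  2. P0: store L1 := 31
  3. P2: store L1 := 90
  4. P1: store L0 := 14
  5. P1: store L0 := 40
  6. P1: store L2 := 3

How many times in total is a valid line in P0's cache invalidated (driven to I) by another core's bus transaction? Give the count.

invalidations = 2

1. P0: load  L2  bus=[BusRd]  L2: P0=E P1=I P2=I  mem[L2]=20
2. P0: store L1 := 31  bus=[BusRdX]  L1: P0=M P1=I P2=I  mem[L1]=0
3. P2: store L1 := 90  bus=[BusRdX,Flush]  L1: P0=I P1=I P2=M  mem[L1]=31
4. P1: store L0 := 14  bus=[BusRdX]  L0: P0=I P1=M P2=I  mem[L0]=10
5. P1: store L0 := 40  bus=[-]  L0: P0=I P1=M P2=I  mem[L0]=10
6. P1: store L2 := 3  bus=[BusRdX]  L2: P0=I P1=M P2=I  mem[L2]=20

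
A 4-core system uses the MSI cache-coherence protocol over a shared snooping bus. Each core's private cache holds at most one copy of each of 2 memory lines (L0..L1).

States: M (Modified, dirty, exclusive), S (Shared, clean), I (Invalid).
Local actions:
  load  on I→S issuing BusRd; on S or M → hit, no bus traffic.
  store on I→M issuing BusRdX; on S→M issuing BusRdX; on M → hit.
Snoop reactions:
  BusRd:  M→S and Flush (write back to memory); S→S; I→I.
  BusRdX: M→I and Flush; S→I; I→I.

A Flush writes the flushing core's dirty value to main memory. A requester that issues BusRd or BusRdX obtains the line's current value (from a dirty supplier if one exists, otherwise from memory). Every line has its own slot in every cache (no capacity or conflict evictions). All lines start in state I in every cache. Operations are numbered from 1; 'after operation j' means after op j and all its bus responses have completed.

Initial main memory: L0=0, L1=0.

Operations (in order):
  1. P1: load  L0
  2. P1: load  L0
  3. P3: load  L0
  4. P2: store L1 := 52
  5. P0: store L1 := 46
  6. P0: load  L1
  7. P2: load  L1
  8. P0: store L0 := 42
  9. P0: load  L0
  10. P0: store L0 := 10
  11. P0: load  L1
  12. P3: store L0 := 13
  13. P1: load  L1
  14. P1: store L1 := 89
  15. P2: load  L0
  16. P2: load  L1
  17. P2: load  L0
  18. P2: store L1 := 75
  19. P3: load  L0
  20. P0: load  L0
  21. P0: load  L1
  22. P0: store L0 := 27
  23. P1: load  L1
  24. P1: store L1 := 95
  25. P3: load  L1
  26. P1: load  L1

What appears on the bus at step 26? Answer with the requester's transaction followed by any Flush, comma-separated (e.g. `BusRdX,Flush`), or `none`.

bus = none

1. P1: load  L0  bus=[BusRd]  L0: P0=I P1=S P2=I P3=I  mem[L0]=0
2. P1: load  L0  bus=[-]  L0: P0=I P1=S P2=I P3=I  mem[L0]=0
3. P3: load  L0  bus=[BusRd]  L0: P0=I P1=S P2=I P3=S  mem[L0]=0
4. P2: store L1 := 52  bus=[BusRdX]  L1: P0=I P1=I P2=M P3=I  mem[L1]=0
5. P0: store L1 := 46  bus=[BusRdX,Flush]  L1: P0=M P1=I P2=I P3=I  mem[L1]=52
6. P0: load  L1  bus=[-]  L1: P0=M P1=I P2=I P3=I  mem[L1]=52
7. P2: load  L1  bus=[BusRd,Flush]  L1: P0=S P1=I P2=S P3=I  mem[L1]=46
8. P0: store L0 := 42  bus=[BusRdX]  L0: P0=M P1=I P2=I P3=I  mem[L0]=0
9. P0: load  L0  bus=[-]  L0: P0=M P1=I P2=I P3=I  mem[L0]=0
10. P0: store L0 := 10  bus=[-]  L0: P0=M P1=I P2=I P3=I  mem[L0]=0
11. P0: load  L1  bus=[-]  L1: P0=S P1=I P2=S P3=I  mem[L1]=46
12. P3: store L0 := 13  bus=[BusRdX,Flush]  L0: P0=I P1=I P2=I P3=M  mem[L0]=10
13. P1: load  L1  bus=[BusRd]  L1: P0=S P1=S P2=S P3=I  mem[L1]=46
14. P1: store L1 := 89  bus=[BusRdX]  L1: P0=I P1=M P2=I P3=I  mem[L1]=46
15. P2: load  L0  bus=[BusRd,Flush]  L0: P0=I P1=I P2=S P3=S  mem[L0]=13
16. P2: load  L1  bus=[BusRd,Flush]  L1: P0=I P1=S P2=S P3=I  mem[L1]=89
17. P2: load  L0  bus=[-]  L0: P0=I P1=I P2=S P3=S  mem[L0]=13
18. P2: store L1 := 75  bus=[BusRdX]  L1: P0=I P1=I P2=M P3=I  mem[L1]=89
19. P3: load  L0  bus=[-]  L0: P0=I P1=I P2=S P3=S  mem[L0]=13
20. P0: load  L0  bus=[BusRd]  L0: P0=S P1=I P2=S P3=S  mem[L0]=13
21. P0: load  L1  bus=[BusRd,Flush]  L1: P0=S P1=I P2=S P3=I  mem[L1]=75
22. P0: store L0 := 27  bus=[BusRdX]  L0: P0=M P1=I P2=I P3=I  mem[L0]=13
23. P1: load  L1  bus=[BusRd]  L1: P0=S P1=S P2=S P3=I  mem[L1]=75
24. P1: store L1 := 95  bus=[BusRdX]  L1: P0=I P1=M P2=I P3=I  mem[L1]=75
25. P3: load  L1  bus=[BusRd,Flush]  L1: P0=I P1=S P2=I P3=S  mem[L1]=95
26. P1: load  L1  bus=[-]  L1: P0=I P1=S P2=I P3=S  mem[L1]=95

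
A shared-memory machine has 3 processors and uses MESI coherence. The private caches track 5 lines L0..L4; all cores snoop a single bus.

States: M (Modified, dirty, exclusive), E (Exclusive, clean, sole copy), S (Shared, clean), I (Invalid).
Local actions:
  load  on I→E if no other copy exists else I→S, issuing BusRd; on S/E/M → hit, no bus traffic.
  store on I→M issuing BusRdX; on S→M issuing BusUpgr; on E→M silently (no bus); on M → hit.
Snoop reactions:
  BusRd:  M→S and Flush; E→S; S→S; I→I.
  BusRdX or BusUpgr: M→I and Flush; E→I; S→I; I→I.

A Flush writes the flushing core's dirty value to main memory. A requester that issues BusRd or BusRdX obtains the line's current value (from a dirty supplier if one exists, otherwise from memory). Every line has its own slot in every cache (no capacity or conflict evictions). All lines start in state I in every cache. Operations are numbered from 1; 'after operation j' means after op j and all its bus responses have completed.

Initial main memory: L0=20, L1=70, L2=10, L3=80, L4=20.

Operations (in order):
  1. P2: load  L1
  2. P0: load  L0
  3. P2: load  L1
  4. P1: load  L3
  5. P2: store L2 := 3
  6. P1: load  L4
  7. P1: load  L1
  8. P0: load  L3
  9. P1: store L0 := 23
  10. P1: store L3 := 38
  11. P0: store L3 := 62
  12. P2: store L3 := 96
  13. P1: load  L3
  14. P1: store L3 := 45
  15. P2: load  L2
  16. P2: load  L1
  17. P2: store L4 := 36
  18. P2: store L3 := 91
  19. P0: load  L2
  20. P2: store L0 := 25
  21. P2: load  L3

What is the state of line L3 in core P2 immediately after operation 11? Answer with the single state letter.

[1] P2: load  L1 | P0:I, P1:I, P2:E(70) | bus: BusRd
[2] P0: load  L0 | P0:E(20), P1:I, P2:I | bus: BusRd
[3] P2: load  L1 | P0:I, P1:I, P2:E(70) | bus: none
[4] P1: load  L3 | P0:I, P1:E(80), P2:I | bus: BusRd
[5] P2: store L2 := 3 | P0:I, P1:I, P2:M(3) | bus: BusRdX
[6] P1: load  L4 | P0:I, P1:E(20), P2:I | bus: BusRd
[7] P1: load  L1 | P0:I, P1:S(70), P2:S(70) | bus: BusRd
[8] P0: load  L3 | P0:S(80), P1:S(80), P2:I | bus: BusRd
[9] P1: store L0 := 23 | P0:I, P1:M(23), P2:I | bus: BusRdX
[10] P1: store L3 := 38 | P0:I, P1:M(38), P2:I | bus: BusUpgr
[11] P0: store L3 := 62 | P0:M(62), P1:I, P2:I | bus: BusRdX,Flush
[12] P2: store L3 := 96 | P0:I, P1:I, P2:M(96) | bus: BusRdX,Flush
[13] P1: load  L3 | P0:I, P1:S(96), P2:S(96) | bus: BusRd,Flush
[14] P1: store L3 := 45 | P0:I, P1:M(45), P2:I | bus: BusUpgr
[15] P2: load  L2 | P0:I, P1:I, P2:M(3) | bus: none
[16] P2: load  L1 | P0:I, P1:S(70), P2:S(70) | bus: none
[17] P2: store L4 := 36 | P0:I, P1:I, P2:M(36) | bus: BusRdX
[18] P2: store L3 := 91 | P0:I, P1:I, P2:M(91) | bus: BusRdX,Flush
[19] P0: load  L2 | P0:S(3), P1:I, P2:S(3) | bus: BusRd,Flush
[20] P2: store L0 := 25 | P0:I, P1:I, P2:M(25) | bus: BusRdX,Flush
[21] P2: load  L3 | P0:I, P1:I, P2:M(91) | bus: none

state = I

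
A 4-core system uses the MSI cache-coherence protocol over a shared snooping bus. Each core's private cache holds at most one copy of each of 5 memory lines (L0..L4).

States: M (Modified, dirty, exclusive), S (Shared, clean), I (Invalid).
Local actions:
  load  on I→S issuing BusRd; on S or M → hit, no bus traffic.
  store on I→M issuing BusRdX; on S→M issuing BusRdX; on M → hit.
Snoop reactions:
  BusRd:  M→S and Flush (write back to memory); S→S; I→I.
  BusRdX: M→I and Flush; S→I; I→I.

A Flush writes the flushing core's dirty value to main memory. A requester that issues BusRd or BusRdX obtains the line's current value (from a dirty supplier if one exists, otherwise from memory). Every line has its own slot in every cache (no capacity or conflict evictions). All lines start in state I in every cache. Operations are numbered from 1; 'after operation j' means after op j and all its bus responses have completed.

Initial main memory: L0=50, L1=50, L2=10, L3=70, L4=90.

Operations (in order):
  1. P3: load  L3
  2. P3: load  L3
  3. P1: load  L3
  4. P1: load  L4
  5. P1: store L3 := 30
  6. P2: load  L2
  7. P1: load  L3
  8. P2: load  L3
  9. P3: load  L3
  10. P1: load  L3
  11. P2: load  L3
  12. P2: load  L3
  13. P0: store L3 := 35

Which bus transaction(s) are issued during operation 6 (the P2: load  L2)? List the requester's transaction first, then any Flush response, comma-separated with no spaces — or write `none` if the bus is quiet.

bus = BusRd

  op1 P3: load  L3 → I/I/I/S on L3; bus BusRd; mem=70
  op2 P3: load  L3 → I/I/I/S on L3; bus (none); mem=70
  op3 P1: load  L3 → I/S/I/S on L3; bus BusRd; mem=70
  op4 P1: load  L4 → I/S/I/I on L4; bus BusRd; mem=90
  op5 P1: store L3 := 30 → I/M/I/I on L3; bus BusRdX; mem=70
  op6 P2: load  L2 → I/I/S/I on L2; bus BusRd; mem=10
  op7 P1: load  L3 → I/M/I/I on L3; bus (none); mem=70
  op8 P2: load  L3 → I/S/S/I on L3; bus BusRd Flush; mem=30
  op9 P3: load  L3 → I/S/S/S on L3; bus BusRd; mem=30
  op10 P1: load  L3 → I/S/S/S on L3; bus (none); mem=30
  op11 P2: load  L3 → I/S/S/S on L3; bus (none); mem=30
  op12 P2: load  L3 → I/S/S/S on L3; bus (none); mem=30
  op13 P0: store L3 := 35 → M/I/I/I on L3; bus BusRdX; mem=30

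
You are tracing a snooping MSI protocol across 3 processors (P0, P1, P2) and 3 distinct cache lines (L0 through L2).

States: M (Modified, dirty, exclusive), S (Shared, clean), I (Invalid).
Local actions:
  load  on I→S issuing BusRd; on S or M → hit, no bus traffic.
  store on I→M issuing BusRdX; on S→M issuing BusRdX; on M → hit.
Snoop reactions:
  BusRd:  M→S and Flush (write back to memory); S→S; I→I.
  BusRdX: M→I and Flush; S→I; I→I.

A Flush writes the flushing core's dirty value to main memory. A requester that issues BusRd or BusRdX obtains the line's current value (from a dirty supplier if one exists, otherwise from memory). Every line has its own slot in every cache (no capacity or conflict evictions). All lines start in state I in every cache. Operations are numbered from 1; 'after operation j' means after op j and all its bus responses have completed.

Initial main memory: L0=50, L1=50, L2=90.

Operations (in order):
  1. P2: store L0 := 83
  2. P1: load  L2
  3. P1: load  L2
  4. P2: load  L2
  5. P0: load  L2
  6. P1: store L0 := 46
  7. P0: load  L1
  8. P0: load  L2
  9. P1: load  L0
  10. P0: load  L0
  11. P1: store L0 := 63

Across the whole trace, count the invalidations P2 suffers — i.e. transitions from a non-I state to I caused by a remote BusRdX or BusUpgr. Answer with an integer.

  op1 P2: store L0 := 83 → I/I/M on L0; bus BusRdX; mem=50
  op2 P1: load  L2 → I/S/I on L2; bus BusRd; mem=90
  op3 P1: load  L2 → I/S/I on L2; bus (none); mem=90
  op4 P2: load  L2 → I/S/S on L2; bus BusRd; mem=90
  op5 P0: load  L2 → S/S/S on L2; bus BusRd; mem=90
  op6 P1: store L0 := 46 → I/M/I on L0; bus BusRdX Flush; mem=83
  op7 P0: load  L1 → S/I/I on L1; bus BusRd; mem=50
  op8 P0: load  L2 → S/S/S on L2; bus (none); mem=90
  op9 P1: load  L0 → I/M/I on L0; bus (none); mem=83
  op10 P0: load  L0 → S/S/I on L0; bus BusRd Flush; mem=46
  op11 P1: store L0 := 63 → I/M/I on L0; bus BusRdX; mem=46

invalidations = 1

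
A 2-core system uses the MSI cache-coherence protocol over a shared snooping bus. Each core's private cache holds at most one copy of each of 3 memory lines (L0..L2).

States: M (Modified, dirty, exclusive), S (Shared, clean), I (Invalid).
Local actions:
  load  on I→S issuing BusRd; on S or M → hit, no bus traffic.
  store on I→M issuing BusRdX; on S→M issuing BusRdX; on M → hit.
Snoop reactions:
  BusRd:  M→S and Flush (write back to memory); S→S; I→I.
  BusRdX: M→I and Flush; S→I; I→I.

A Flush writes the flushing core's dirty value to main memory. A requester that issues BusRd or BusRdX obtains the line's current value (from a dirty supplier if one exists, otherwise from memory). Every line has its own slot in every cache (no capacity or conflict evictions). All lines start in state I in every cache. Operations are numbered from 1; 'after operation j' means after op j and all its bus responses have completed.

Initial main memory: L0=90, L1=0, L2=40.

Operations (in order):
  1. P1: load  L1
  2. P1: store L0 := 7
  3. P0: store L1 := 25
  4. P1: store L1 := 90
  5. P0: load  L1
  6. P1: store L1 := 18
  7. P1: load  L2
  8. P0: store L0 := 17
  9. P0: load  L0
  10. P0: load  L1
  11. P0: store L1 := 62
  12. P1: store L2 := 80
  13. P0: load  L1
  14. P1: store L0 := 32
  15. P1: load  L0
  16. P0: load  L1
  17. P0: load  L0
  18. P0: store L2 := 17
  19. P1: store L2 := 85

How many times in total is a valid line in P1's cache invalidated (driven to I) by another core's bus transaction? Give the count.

invalidations = 4

[1] P1: load  L1 | P0:I, P1:S(0) | bus: BusRd
[2] P1: store L0 := 7 | P0:I, P1:M(7) | bus: BusRdX
[3] P0: store L1 := 25 | P0:M(25), P1:I | bus: BusRdX
[4] P1: store L1 := 90 | P0:I, P1:M(90) | bus: BusRdX,Flush
[5] P0: load  L1 | P0:S(90), P1:S(90) | bus: BusRd,Flush
[6] P1: store L1 := 18 | P0:I, P1:M(18) | bus: BusRdX
[7] P1: load  L2 | P0:I, P1:S(40) | bus: BusRd
[8] P0: store L0 := 17 | P0:M(17), P1:I | bus: BusRdX,Flush
[9] P0: load  L0 | P0:M(17), P1:I | bus: none
[10] P0: load  L1 | P0:S(18), P1:S(18) | bus: BusRd,Flush
[11] P0: store L1 := 62 | P0:M(62), P1:I | bus: BusRdX
[12] P1: store L2 := 80 | P0:I, P1:M(80) | bus: BusRdX
[13] P0: load  L1 | P0:M(62), P1:I | bus: none
[14] P1: store L0 := 32 | P0:I, P1:M(32) | bus: BusRdX,Flush
[15] P1: load  L0 | P0:I, P1:M(32) | bus: none
[16] P0: load  L1 | P0:M(62), P1:I | bus: none
[17] P0: load  L0 | P0:S(32), P1:S(32) | bus: BusRd,Flush
[18] P0: store L2 := 17 | P0:M(17), P1:I | bus: BusRdX,Flush
[19] P1: store L2 := 85 | P0:I, P1:M(85) | bus: BusRdX,Flush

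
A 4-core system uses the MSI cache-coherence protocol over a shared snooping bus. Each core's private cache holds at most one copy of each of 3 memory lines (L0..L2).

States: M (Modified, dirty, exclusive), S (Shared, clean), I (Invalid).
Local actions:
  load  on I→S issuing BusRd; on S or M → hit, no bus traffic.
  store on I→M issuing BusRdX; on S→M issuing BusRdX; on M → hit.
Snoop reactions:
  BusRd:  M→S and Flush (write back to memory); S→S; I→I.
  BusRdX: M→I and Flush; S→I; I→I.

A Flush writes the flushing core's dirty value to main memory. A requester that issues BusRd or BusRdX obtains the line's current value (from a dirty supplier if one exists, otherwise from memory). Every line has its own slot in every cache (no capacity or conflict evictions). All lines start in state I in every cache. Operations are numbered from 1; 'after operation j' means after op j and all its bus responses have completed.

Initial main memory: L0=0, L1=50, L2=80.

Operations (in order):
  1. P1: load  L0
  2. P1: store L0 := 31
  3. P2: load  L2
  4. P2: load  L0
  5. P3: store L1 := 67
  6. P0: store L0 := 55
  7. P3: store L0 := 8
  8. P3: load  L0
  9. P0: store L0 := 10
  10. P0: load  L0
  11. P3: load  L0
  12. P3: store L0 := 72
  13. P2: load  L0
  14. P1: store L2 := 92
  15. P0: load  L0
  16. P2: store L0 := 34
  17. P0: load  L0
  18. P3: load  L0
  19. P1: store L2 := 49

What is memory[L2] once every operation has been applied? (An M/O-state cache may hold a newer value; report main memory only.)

1. P1: load  L0  bus=[BusRd]  L0: P0=I P1=S P2=I P3=I  mem[L0]=0
2. P1: store L0 := 31  bus=[BusRdX]  L0: P0=I P1=M P2=I P3=I  mem[L0]=0
3. P2: load  L2  bus=[BusRd]  L2: P0=I P1=I P2=S P3=I  mem[L2]=80
4. P2: load  L0  bus=[BusRd,Flush]  L0: P0=I P1=S P2=S P3=I  mem[L0]=31
5. P3: store L1 := 67  bus=[BusRdX]  L1: P0=I P1=I P2=I P3=M  mem[L1]=50
6. P0: store L0 := 55  bus=[BusRdX]  L0: P0=M P1=I P2=I P3=I  mem[L0]=31
7. P3: store L0 := 8  bus=[BusRdX,Flush]  L0: P0=I P1=I P2=I P3=M  mem[L0]=55
8. P3: load  L0  bus=[-]  L0: P0=I P1=I P2=I P3=M  mem[L0]=55
9. P0: store L0 := 10  bus=[BusRdX,Flush]  L0: P0=M P1=I P2=I P3=I  mem[L0]=8
10. P0: load  L0  bus=[-]  L0: P0=M P1=I P2=I P3=I  mem[L0]=8
11. P3: load  L0  bus=[BusRd,Flush]  L0: P0=S P1=I P2=I P3=S  mem[L0]=10
12. P3: store L0 := 72  bus=[BusRdX]  L0: P0=I P1=I P2=I P3=M  mem[L0]=10
13. P2: load  L0  bus=[BusRd,Flush]  L0: P0=I P1=I P2=S P3=S  mem[L0]=72
14. P1: store L2 := 92  bus=[BusRdX]  L2: P0=I P1=M P2=I P3=I  mem[L2]=80
15. P0: load  L0  bus=[BusRd]  L0: P0=S P1=I P2=S P3=S  mem[L0]=72
16. P2: store L0 := 34  bus=[BusRdX]  L0: P0=I P1=I P2=M P3=I  mem[L0]=72
17. P0: load  L0  bus=[BusRd,Flush]  L0: P0=S P1=I P2=S P3=I  mem[L0]=34
18. P3: load  L0  bus=[BusRd]  L0: P0=S P1=I P2=S P3=S  mem[L0]=34
19. P1: store L2 := 49  bus=[-]  L2: P0=I P1=M P2=I P3=I  mem[L2]=80

memory[L2] = 80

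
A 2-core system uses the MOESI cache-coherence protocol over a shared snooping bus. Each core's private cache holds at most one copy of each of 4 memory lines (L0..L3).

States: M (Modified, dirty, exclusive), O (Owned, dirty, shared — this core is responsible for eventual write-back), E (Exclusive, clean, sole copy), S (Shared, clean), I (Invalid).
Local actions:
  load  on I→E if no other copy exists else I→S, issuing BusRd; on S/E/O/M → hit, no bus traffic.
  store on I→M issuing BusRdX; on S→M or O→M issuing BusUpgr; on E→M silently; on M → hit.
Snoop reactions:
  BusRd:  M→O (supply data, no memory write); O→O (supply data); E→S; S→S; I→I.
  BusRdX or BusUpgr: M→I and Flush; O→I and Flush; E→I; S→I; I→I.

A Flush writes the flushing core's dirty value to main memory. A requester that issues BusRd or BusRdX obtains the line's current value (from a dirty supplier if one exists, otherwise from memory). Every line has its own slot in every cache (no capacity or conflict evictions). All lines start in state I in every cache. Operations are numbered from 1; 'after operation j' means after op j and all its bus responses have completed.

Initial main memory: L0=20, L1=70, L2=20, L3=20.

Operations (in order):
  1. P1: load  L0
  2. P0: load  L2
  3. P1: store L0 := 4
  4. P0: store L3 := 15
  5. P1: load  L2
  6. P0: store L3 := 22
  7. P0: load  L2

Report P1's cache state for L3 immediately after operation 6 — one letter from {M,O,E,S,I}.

  op1 P1: load  L0 → I/E on L0; bus BusRd; mem=20
  op2 P0: load  L2 → E/I on L2; bus BusRd; mem=20
  op3 P1: store L0 := 4 → I/M on L0; bus (none); mem=20
  op4 P0: store L3 := 15 → M/I on L3; bus BusRdX; mem=20
  op5 P1: load  L2 → S/S on L2; bus BusRd; mem=20
  op6 P0: store L3 := 22 → M/I on L3; bus (none); mem=20
  op7 P0: load  L2 → S/S on L2; bus (none); mem=20

state = I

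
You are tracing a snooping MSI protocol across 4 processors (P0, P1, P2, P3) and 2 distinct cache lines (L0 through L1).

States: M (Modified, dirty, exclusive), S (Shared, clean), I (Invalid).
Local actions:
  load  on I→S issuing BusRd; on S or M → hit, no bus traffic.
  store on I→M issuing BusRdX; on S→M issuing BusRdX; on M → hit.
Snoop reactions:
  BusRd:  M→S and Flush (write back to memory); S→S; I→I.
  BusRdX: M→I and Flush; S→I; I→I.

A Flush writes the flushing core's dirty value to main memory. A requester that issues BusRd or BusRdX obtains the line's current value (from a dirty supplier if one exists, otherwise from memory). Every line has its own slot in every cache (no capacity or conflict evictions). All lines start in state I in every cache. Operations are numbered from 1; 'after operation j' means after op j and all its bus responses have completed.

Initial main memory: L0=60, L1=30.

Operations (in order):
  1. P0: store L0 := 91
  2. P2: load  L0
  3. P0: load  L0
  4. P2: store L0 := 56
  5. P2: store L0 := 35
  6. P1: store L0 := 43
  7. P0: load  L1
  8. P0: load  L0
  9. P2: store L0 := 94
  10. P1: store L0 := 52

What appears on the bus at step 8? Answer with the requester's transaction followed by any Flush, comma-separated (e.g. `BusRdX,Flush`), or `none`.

[1] P0: store L0 := 91 | P0:M(91), P1:I, P2:I, P3:I | bus: BusRdX
[2] P2: load  L0 | P0:S(91), P1:I, P2:S(91), P3:I | bus: BusRd,Flush
[3] P0: load  L0 | P0:S(91), P1:I, P2:S(91), P3:I | bus: none
[4] P2: store L0 := 56 | P0:I, P1:I, P2:M(56), P3:I | bus: BusRdX
[5] P2: store L0 := 35 | P0:I, P1:I, P2:M(35), P3:I | bus: none
[6] P1: store L0 := 43 | P0:I, P1:M(43), P2:I, P3:I | bus: BusRdX,Flush
[7] P0: load  L1 | P0:S(30), P1:I, P2:I, P3:I | bus: BusRd
[8] P0: load  L0 | P0:S(43), P1:S(43), P2:I, P3:I | bus: BusRd,Flush
[9] P2: store L0 := 94 | P0:I, P1:I, P2:M(94), P3:I | bus: BusRdX
[10] P1: store L0 := 52 | P0:I, P1:M(52), P2:I, P3:I | bus: BusRdX,Flush

bus = BusRd,Flush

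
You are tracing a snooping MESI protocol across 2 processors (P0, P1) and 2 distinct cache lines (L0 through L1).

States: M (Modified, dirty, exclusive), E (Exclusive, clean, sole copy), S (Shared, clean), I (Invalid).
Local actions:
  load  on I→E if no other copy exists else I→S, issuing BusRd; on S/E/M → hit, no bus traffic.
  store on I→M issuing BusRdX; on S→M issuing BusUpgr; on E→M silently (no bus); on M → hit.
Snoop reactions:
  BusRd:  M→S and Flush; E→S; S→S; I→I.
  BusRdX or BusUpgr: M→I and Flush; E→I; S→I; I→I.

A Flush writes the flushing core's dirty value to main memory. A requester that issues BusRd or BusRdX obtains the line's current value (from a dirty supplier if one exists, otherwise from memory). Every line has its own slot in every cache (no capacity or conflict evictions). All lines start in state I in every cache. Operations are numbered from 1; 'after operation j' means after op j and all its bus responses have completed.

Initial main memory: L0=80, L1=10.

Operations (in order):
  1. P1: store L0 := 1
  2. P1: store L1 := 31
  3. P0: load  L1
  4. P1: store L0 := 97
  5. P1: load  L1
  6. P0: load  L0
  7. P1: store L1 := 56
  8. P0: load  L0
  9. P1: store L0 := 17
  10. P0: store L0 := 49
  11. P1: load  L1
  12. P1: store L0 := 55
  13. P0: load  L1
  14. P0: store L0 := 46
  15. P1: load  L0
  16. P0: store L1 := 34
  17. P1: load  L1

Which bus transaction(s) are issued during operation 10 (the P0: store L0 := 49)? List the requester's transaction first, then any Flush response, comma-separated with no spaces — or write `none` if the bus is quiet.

bus = BusRdX,Flush

1. P1: store L0 := 1  bus=[BusRdX]  L0: P0=I P1=M  mem[L0]=80
2. P1: store L1 := 31  bus=[BusRdX]  L1: P0=I P1=M  mem[L1]=10
3. P0: load  L1  bus=[BusRd,Flush]  L1: P0=S P1=S  mem[L1]=31
4. P1: store L0 := 97  bus=[-]  L0: P0=I P1=M  mem[L0]=80
5. P1: load  L1  bus=[-]  L1: P0=S P1=S  mem[L1]=31
6. P0: load  L0  bus=[BusRd,Flush]  L0: P0=S P1=S  mem[L0]=97
7. P1: store L1 := 56  bus=[BusUpgr]  L1: P0=I P1=M  mem[L1]=31
8. P0: load  L0  bus=[-]  L0: P0=S P1=S  mem[L0]=97
9. P1: store L0 := 17  bus=[BusUpgr]  L0: P0=I P1=M  mem[L0]=97
10. P0: store L0 := 49  bus=[BusRdX,Flush]  L0: P0=M P1=I  mem[L0]=17
11. P1: load  L1  bus=[-]  L1: P0=I P1=M  mem[L1]=31
12. P1: store L0 := 55  bus=[BusRdX,Flush]  L0: P0=I P1=M  mem[L0]=49
13. P0: load  L1  bus=[BusRd,Flush]  L1: P0=S P1=S  mem[L1]=56
14. P0: store L0 := 46  bus=[BusRdX,Flush]  L0: P0=M P1=I  mem[L0]=55
15. P1: load  L0  bus=[BusRd,Flush]  L0: P0=S P1=S  mem[L0]=46
16. P0: store L1 := 34  bus=[BusUpgr]  L1: P0=M P1=I  mem[L1]=56
17. P1: load  L1  bus=[BusRd,Flush]  L1: P0=S P1=S  mem[L1]=34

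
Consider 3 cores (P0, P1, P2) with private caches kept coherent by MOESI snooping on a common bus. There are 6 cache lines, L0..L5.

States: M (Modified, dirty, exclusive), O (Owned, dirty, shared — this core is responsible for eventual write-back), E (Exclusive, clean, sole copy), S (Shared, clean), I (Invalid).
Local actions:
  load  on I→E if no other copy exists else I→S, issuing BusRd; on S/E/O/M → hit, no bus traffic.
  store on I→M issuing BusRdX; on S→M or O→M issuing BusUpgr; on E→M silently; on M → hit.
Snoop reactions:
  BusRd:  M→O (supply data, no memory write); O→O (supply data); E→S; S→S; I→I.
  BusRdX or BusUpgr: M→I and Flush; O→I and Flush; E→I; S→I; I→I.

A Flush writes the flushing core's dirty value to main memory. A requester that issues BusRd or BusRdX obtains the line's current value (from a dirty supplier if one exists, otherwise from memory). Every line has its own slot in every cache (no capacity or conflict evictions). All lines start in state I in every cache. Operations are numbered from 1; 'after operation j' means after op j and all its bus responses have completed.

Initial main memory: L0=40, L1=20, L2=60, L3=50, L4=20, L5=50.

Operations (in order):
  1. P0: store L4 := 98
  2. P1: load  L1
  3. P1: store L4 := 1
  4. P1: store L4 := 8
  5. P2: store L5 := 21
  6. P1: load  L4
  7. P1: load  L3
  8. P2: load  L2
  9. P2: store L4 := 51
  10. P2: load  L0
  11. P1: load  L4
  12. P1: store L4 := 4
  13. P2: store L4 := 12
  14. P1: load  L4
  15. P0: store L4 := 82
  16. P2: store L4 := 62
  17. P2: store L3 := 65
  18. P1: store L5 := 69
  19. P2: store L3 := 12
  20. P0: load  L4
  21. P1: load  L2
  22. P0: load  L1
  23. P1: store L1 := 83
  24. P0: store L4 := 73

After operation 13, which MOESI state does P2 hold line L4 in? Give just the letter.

state = M

[1] P0: store L4 := 98 | P0:M(98), P1:I, P2:I | bus: BusRdX
[2] P1: load  L1 | P0:I, P1:E(20), P2:I | bus: BusRd
[3] P1: store L4 := 1 | P0:I, P1:M(1), P2:I | bus: BusRdX,Flush
[4] P1: store L4 := 8 | P0:I, P1:M(8), P2:I | bus: none
[5] P2: store L5 := 21 | P0:I, P1:I, P2:M(21) | bus: BusRdX
[6] P1: load  L4 | P0:I, P1:M(8), P2:I | bus: none
[7] P1: load  L3 | P0:I, P1:E(50), P2:I | bus: BusRd
[8] P2: load  L2 | P0:I, P1:I, P2:E(60) | bus: BusRd
[9] P2: store L4 := 51 | P0:I, P1:I, P2:M(51) | bus: BusRdX,Flush
[10] P2: load  L0 | P0:I, P1:I, P2:E(40) | bus: BusRd
[11] P1: load  L4 | P0:I, P1:S(51), P2:O(51) | bus: BusRd
[12] P1: store L4 := 4 | P0:I, P1:M(4), P2:I | bus: BusUpgr,Flush
[13] P2: store L4 := 12 | P0:I, P1:I, P2:M(12) | bus: BusRdX,Flush
[14] P1: load  L4 | P0:I, P1:S(12), P2:O(12) | bus: BusRd
[15] P0: store L4 := 82 | P0:M(82), P1:I, P2:I | bus: BusRdX,Flush
[16] P2: store L4 := 62 | P0:I, P1:I, P2:M(62) | bus: BusRdX,Flush
[17] P2: store L3 := 65 | P0:I, P1:I, P2:M(65) | bus: BusRdX
[18] P1: store L5 := 69 | P0:I, P1:M(69), P2:I | bus: BusRdX,Flush
[19] P2: store L3 := 12 | P0:I, P1:I, P2:M(12) | bus: none
[20] P0: load  L4 | P0:S(62), P1:I, P2:O(62) | bus: BusRd
[21] P1: load  L2 | P0:I, P1:S(60), P2:S(60) | bus: BusRd
[22] P0: load  L1 | P0:S(20), P1:S(20), P2:I | bus: BusRd
[23] P1: store L1 := 83 | P0:I, P1:M(83), P2:I | bus: BusUpgr
[24] P0: store L4 := 73 | P0:M(73), P1:I, P2:I | bus: BusUpgr,Flush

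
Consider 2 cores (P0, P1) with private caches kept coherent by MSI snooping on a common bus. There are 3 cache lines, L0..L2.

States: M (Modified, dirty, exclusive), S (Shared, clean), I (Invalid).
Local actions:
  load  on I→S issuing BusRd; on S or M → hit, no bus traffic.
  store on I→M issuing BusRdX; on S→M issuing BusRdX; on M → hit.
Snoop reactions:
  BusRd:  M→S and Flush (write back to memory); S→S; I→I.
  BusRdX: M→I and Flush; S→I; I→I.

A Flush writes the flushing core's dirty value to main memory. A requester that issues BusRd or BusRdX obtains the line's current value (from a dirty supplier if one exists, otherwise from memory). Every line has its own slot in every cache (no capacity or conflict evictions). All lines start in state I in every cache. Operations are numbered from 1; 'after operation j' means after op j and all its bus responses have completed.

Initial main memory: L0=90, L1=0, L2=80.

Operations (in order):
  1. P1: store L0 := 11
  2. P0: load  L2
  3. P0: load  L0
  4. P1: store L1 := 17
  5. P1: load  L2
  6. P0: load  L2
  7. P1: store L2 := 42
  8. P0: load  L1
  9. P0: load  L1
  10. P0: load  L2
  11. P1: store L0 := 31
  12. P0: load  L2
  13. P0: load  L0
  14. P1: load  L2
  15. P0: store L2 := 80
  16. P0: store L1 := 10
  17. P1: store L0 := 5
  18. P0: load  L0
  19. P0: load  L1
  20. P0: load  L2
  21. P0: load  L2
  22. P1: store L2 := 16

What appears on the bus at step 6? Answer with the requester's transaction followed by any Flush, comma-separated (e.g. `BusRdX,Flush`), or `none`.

bus = none

1. P1: store L0 := 11  bus=[BusRdX]  L0: P0=I P1=M  mem[L0]=90
2. P0: load  L2  bus=[BusRd]  L2: P0=S P1=I  mem[L2]=80
3. P0: load  L0  bus=[BusRd,Flush]  L0: P0=S P1=S  mem[L0]=11
4. P1: store L1 := 17  bus=[BusRdX]  L1: P0=I P1=M  mem[L1]=0
5. P1: load  L2  bus=[BusRd]  L2: P0=S P1=S  mem[L2]=80
6. P0: load  L2  bus=[-]  L2: P0=S P1=S  mem[L2]=80
7. P1: store L2 := 42  bus=[BusRdX]  L2: P0=I P1=M  mem[L2]=80
8. P0: load  L1  bus=[BusRd,Flush]  L1: P0=S P1=S  mem[L1]=17
9. P0: load  L1  bus=[-]  L1: P0=S P1=S  mem[L1]=17
10. P0: load  L2  bus=[BusRd,Flush]  L2: P0=S P1=S  mem[L2]=42
11. P1: store L0 := 31  bus=[BusRdX]  L0: P0=I P1=M  mem[L0]=11
12. P0: load  L2  bus=[-]  L2: P0=S P1=S  mem[L2]=42
13. P0: load  L0  bus=[BusRd,Flush]  L0: P0=S P1=S  mem[L0]=31
14. P1: load  L2  bus=[-]  L2: P0=S P1=S  mem[L2]=42
15. P0: store L2 := 80  bus=[BusRdX]  L2: P0=M P1=I  mem[L2]=42
16. P0: store L1 := 10  bus=[BusRdX]  L1: P0=M P1=I  mem[L1]=17
17. P1: store L0 := 5  bus=[BusRdX]  L0: P0=I P1=M  mem[L0]=31
18. P0: load  L0  bus=[BusRd,Flush]  L0: P0=S P1=S  mem[L0]=5
19. P0: load  L1  bus=[-]  L1: P0=M P1=I  mem[L1]=17
20. P0: load  L2  bus=[-]  L2: P0=M P1=I  mem[L2]=42
21. P0: load  L2  bus=[-]  L2: P0=M P1=I  mem[L2]=42
22. P1: store L2 := 16  bus=[BusRdX,Flush]  L2: P0=I P1=M  mem[L2]=80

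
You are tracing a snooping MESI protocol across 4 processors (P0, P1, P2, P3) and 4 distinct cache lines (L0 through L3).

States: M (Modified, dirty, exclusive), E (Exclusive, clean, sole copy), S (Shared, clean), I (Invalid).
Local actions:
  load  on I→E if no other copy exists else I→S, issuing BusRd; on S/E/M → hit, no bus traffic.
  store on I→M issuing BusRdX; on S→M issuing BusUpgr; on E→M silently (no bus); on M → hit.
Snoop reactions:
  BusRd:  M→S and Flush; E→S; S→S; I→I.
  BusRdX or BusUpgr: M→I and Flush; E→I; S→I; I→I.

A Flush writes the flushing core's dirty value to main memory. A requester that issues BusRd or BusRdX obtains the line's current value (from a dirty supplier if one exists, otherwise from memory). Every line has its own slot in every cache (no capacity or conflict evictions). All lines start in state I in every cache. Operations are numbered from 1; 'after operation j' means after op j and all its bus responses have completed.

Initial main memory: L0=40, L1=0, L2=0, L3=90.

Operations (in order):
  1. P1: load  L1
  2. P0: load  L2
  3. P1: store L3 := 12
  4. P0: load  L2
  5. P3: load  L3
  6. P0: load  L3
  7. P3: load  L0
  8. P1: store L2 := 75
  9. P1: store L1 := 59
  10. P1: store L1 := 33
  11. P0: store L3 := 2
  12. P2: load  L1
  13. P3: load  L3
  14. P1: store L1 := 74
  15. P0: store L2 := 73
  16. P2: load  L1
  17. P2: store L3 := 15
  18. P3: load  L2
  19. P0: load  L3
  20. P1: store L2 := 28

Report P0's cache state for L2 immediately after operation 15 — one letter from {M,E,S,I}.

state = M

[1] P1: load  L1 | P0:I, P1:E(0), P2:I, P3:I | bus: BusRd
[2] P0: load  L2 | P0:E(0), P1:I, P2:I, P3:I | bus: BusRd
[3] P1: store L3 := 12 | P0:I, P1:M(12), P2:I, P3:I | bus: BusRdX
[4] P0: load  L2 | P0:E(0), P1:I, P2:I, P3:I | bus: none
[5] P3: load  L3 | P0:I, P1:S(12), P2:I, P3:S(12) | bus: BusRd,Flush
[6] P0: load  L3 | P0:S(12), P1:S(12), P2:I, P3:S(12) | bus: BusRd
[7] P3: load  L0 | P0:I, P1:I, P2:I, P3:E(40) | bus: BusRd
[8] P1: store L2 := 75 | P0:I, P1:M(75), P2:I, P3:I | bus: BusRdX
[9] P1: store L1 := 59 | P0:I, P1:M(59), P2:I, P3:I | bus: none
[10] P1: store L1 := 33 | P0:I, P1:M(33), P2:I, P3:I | bus: none
[11] P0: store L3 := 2 | P0:M(2), P1:I, P2:I, P3:I | bus: BusUpgr
[12] P2: load  L1 | P0:I, P1:S(33), P2:S(33), P3:I | bus: BusRd,Flush
[13] P3: load  L3 | P0:S(2), P1:I, P2:I, P3:S(2) | bus: BusRd,Flush
[14] P1: store L1 := 74 | P0:I, P1:M(74), P2:I, P3:I | bus: BusUpgr
[15] P0: store L2 := 73 | P0:M(73), P1:I, P2:I, P3:I | bus: BusRdX,Flush
[16] P2: load  L1 | P0:I, P1:S(74), P2:S(74), P3:I | bus: BusRd,Flush
[17] P2: store L3 := 15 | P0:I, P1:I, P2:M(15), P3:I | bus: BusRdX
[18] P3: load  L2 | P0:S(73), P1:I, P2:I, P3:S(73) | bus: BusRd,Flush
[19] P0: load  L3 | P0:S(15), P1:I, P2:S(15), P3:I | bus: BusRd,Flush
[20] P1: store L2 := 28 | P0:I, P1:M(28), P2:I, P3:I | bus: BusRdX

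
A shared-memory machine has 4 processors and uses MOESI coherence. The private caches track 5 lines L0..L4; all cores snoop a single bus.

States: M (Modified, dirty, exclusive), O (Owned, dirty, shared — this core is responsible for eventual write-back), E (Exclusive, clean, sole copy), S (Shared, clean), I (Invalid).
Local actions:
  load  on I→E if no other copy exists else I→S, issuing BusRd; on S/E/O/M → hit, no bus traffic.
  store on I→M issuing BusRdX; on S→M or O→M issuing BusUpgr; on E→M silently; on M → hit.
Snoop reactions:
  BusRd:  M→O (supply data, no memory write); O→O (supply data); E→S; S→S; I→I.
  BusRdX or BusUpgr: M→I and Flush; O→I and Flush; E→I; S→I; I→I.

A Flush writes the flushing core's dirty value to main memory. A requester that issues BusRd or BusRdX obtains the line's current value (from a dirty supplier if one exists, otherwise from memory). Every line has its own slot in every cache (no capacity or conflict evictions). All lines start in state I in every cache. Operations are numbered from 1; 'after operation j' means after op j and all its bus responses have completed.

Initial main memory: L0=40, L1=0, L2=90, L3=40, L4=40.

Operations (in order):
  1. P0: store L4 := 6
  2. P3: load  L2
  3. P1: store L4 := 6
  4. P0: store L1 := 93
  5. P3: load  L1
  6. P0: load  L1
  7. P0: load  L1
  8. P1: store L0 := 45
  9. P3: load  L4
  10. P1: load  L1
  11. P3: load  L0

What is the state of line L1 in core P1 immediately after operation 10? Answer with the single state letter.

state = S

  op1 P0: store L4 := 6 → M/I/I/I on L4; bus BusRdX; mem=40
  op2 P3: load  L2 → I/I/I/E on L2; bus BusRd; mem=90
  op3 P1: store L4 := 6 → I/M/I/I on L4; bus BusRdX Flush; mem=6
  op4 P0: store L1 := 93 → M/I/I/I on L1; bus BusRdX; mem=0
  op5 P3: load  L1 → O/I/I/S on L1; bus BusRd; mem=0
  op6 P0: load  L1 → O/I/I/S on L1; bus (none); mem=0
  op7 P0: load  L1 → O/I/I/S on L1; bus (none); mem=0
  op8 P1: store L0 := 45 → I/M/I/I on L0; bus BusRdX; mem=40
  op9 P3: load  L4 → I/O/I/S on L4; bus BusRd; mem=6
  op10 P1: load  L1 → O/S/I/S on L1; bus BusRd; mem=0
  op11 P3: load  L0 → I/O/I/S on L0; bus BusRd; mem=40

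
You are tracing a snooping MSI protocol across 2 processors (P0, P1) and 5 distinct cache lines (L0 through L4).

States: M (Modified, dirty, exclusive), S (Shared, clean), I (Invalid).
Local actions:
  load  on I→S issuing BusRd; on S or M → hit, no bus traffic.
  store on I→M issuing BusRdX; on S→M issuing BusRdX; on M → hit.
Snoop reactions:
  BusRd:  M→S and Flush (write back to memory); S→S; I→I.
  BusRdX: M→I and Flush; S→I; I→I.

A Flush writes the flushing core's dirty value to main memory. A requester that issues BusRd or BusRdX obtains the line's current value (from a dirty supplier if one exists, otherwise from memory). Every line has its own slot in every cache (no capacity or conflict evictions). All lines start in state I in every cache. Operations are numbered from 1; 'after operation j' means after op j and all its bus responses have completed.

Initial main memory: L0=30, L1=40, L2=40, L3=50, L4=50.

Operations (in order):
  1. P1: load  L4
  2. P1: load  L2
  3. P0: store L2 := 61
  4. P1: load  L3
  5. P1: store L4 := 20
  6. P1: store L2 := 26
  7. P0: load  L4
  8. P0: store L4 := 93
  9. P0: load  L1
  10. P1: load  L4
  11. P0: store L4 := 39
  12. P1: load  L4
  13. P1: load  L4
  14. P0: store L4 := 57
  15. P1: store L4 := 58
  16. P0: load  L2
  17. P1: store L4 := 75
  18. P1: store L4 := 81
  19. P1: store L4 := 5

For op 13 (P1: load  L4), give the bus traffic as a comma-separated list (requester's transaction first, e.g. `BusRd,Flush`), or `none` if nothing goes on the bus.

bus = none

  op1 P1: load  L4 → I/S on L4; bus BusRd; mem=50
  op2 P1: load  L2 → I/S on L2; bus BusRd; mem=40
  op3 P0: store L2 := 61 → M/I on L2; bus BusRdX; mem=40
  op4 P1: load  L3 → I/S on L3; bus BusRd; mem=50
  op5 P1: store L4 := 20 → I/M on L4; bus BusRdX; mem=50
  op6 P1: store L2 := 26 → I/M on L2; bus BusRdX Flush; mem=61
  op7 P0: load  L4 → S/S on L4; bus BusRd Flush; mem=20
  op8 P0: store L4 := 93 → M/I on L4; bus BusRdX; mem=20
  op9 P0: load  L1 → S/I on L1; bus BusRd; mem=40
  op10 P1: load  L4 → S/S on L4; bus BusRd Flush; mem=93
  op11 P0: store L4 := 39 → M/I on L4; bus BusRdX; mem=93
  op12 P1: load  L4 → S/S on L4; bus BusRd Flush; mem=39
  op13 P1: load  L4 → S/S on L4; bus (none); mem=39
  op14 P0: store L4 := 57 → M/I on L4; bus BusRdX; mem=39
  op15 P1: store L4 := 58 → I/M on L4; bus BusRdX Flush; mem=57
  op16 P0: load  L2 → S/S on L2; bus BusRd Flush; mem=26
  op17 P1: store L4 := 75 → I/M on L4; bus (none); mem=57
  op18 P1: store L4 := 81 → I/M on L4; bus (none); mem=57
  op19 P1: store L4 := 5 → I/M on L4; bus (none); mem=57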